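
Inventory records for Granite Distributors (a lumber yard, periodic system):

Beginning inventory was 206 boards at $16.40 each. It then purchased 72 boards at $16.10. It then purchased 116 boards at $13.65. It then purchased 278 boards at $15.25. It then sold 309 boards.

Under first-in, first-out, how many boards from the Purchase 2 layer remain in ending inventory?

Sale 1 (309) [FIFO — oldest first]: 206 @ $16.40 + 72 @ $16.10 + 31 @ $13.65 = $4,960.75
Ending inventory: 85 @ $13.65 + 278 @ $15.25 = $5,399.75

85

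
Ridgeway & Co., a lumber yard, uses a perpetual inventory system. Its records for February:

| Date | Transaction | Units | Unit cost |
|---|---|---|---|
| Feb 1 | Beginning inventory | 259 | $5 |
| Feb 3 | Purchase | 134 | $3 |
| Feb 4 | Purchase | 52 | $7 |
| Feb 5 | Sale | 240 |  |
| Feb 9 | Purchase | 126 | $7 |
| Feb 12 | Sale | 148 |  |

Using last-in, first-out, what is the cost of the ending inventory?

Ending inventory = $915

Feb 5, 240 sold [LIFO — newest first]: 52 @ $7 + 134 @ $3 + 54 @ $5 = $1,036
Feb 12, 148 sold [LIFO — newest first]: 126 @ $7 + 22 @ $5 = $992
Total COGS = $1,036 + $992 = $2,028
Ending inventory: 183 @ $5 = $915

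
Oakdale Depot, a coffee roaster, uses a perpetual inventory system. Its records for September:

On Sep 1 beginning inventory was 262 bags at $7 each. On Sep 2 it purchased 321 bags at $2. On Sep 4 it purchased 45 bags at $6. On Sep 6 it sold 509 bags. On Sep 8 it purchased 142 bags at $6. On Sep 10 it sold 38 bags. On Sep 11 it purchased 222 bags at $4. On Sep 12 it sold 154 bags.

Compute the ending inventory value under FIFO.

Ending inventory = $1,302

Sep 6, 509 sold [FIFO — oldest first]: 262 @ $7 + 247 @ $2 = $2,328
Sep 10, 38 sold [FIFO — oldest first]: 38 @ $2 = $76
Sep 12, 154 sold [FIFO — oldest first]: 36 @ $2 + 45 @ $6 + 73 @ $6 = $780
Total COGS = $2,328 + $76 + $780 = $3,184
Ending inventory: 69 @ $6 + 222 @ $4 = $1,302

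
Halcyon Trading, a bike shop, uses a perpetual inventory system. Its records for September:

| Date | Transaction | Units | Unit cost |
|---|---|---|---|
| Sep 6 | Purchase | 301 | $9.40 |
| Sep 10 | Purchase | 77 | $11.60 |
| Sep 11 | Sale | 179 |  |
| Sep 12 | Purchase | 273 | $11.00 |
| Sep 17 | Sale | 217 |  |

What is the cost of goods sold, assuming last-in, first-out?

Sep 11, 179 sold [LIFO — newest first]: 77 @ $11.60 + 102 @ $9.40 = $1,852.00
Sep 17, 217 sold [LIFO — newest first]: 217 @ $11.00 = $2,387.00
Total COGS = $1,852.00 + $2,387.00 = $4,239.00
Ending inventory: 199 @ $9.40 + 56 @ $11.00 = $2,486.60

COGS = $4,239.00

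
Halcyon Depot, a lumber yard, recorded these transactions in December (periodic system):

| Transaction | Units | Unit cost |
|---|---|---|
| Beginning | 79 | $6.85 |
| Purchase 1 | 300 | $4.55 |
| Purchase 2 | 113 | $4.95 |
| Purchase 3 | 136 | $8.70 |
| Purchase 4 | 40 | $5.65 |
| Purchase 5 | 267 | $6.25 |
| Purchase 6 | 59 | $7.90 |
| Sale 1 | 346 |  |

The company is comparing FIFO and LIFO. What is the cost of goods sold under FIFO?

FIFO COGS: 79 @ $6.85 + 267 @ $4.55 = $1,756.00
LIFO COGS: 59 @ $7.90 + 267 @ $6.25 + 20 @ $5.65 = $2,247.85

COGS = $1,756.00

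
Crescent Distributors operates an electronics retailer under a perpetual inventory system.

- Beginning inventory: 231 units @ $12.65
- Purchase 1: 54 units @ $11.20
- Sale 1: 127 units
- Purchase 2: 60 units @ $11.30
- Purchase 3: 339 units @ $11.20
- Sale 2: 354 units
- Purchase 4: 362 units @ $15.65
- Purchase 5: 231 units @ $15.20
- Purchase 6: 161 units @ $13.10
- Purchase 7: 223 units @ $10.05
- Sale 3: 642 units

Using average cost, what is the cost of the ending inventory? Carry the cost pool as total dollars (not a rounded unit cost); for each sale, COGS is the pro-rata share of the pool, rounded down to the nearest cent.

Ending inventory = $7,235.75

After Beginning: 231 on hand, pool $2,922.15 (≈ $12.6500 each)
After Purchase 1: 285 on hand, pool $3,526.95 (≈ $12.3753 each)
Sale 1, sell 127: 127/285 × $3,526.95 → $1,571.65
After Purchase 2: 218 on hand, pool $2,633.30 (≈ $12.0794 each)
After Purchase 3: 557 on hand, pool $6,430.10 (≈ $11.5442 each)
Sale 2, sell 354: 354/557 × $6,430.10 → $4,086.63
After Purchase 4: 565 on hand, pool $8,008.77 (≈ $14.1748 each)
After Purchase 5: 796 on hand, pool $11,519.97 (≈ $14.4723 each)
After Purchase 6: 957 on hand, pool $13,629.07 (≈ $14.2415 each)
After Purchase 7: 1180 on hand, pool $15,870.22 (≈ $13.4493 each)
Sale 3, sell 642: 642/1180 × $15,870.22 → $8,634.47
Total COGS = $1,571.65 + $4,086.63 + $8,634.47 = $14,292.75
Ending inventory (cost pool remaining) = $7,235.75
Check: goods available $21,528.50 = COGS $14,292.75 + ending $7,235.75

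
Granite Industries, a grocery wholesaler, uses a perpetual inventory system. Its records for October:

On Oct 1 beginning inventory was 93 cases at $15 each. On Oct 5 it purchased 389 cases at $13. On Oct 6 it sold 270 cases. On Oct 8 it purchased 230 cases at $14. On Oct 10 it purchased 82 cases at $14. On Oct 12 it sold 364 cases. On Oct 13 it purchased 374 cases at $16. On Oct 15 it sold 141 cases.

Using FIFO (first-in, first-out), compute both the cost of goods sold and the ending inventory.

Oct 6, 270 sold [FIFO — oldest first]: 93 @ $15 + 177 @ $13 = $3,696
Oct 12, 364 sold [FIFO — oldest first]: 212 @ $13 + 152 @ $14 = $4,884
Oct 15, 141 sold [FIFO — oldest first]: 78 @ $14 + 63 @ $14 = $1,974
Total COGS = $3,696 + $4,884 + $1,974 = $10,554
Ending inventory: 19 @ $14 + 374 @ $16 = $6,250

COGS = $10,554; ending inventory = $6,250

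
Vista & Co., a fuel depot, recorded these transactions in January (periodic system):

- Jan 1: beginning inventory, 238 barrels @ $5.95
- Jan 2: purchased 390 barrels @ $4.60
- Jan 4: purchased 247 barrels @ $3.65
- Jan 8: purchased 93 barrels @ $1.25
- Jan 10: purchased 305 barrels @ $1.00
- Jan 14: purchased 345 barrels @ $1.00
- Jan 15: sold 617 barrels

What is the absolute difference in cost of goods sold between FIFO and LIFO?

$2,542.50

FIFO COGS: 238 @ $5.95 + 379 @ $4.60 = $3,159.50
LIFO COGS: 345 @ $1.00 + 272 @ $1.00 = $617.00
Difference = |$3,159.50 − $617.00| = $2,542.50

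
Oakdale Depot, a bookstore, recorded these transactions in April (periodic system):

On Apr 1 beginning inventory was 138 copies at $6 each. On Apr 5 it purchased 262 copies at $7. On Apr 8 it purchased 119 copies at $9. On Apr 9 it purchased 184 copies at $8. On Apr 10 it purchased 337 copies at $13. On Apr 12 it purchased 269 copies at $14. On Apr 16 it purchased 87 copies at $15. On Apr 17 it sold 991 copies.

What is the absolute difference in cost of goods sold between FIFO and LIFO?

$3,001

FIFO COGS: 138 @ $6 + 262 @ $7 + 119 @ $9 + 184 @ $8 + 288 @ $13 = $8,949
LIFO COGS: 87 @ $15 + 269 @ $14 + 337 @ $13 + 184 @ $8 + 114 @ $9 = $11,950
Difference = |$8,949 − $11,950| = $3,001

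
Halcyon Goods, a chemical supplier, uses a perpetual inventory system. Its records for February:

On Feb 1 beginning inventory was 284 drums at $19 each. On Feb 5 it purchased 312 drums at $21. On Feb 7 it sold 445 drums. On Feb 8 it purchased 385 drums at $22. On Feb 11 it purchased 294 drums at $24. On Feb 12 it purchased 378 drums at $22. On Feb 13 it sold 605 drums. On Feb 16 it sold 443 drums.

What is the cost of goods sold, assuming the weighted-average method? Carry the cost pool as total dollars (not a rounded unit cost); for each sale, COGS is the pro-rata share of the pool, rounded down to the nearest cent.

COGS = $32,231.17

After Feb 1: 284 on hand, pool $5,396.00 (≈ $19.0000 each)
After Feb 5: 596 on hand, pool $11,948.00 (≈ $20.0470 each)
Feb 7, sell 445: 445/596 × $11,948.00 → $8,920.90
After Feb 8: 536 on hand, pool $11,497.10 (≈ $21.4498 each)
After Feb 11: 830 on hand, pool $18,553.10 (≈ $22.3531 each)
After Feb 12: 1208 on hand, pool $26,869.10 (≈ $22.2426 each)
Feb 13, sell 605: 605/1208 × $26,869.10 → $13,456.79
Feb 16, sell 443: 443/603 × $13,412.31 → $9,853.48
Total COGS = $8,920.90 + $13,456.79 + $9,853.48 = $32,231.17
Ending inventory (cost pool remaining) = $3,558.83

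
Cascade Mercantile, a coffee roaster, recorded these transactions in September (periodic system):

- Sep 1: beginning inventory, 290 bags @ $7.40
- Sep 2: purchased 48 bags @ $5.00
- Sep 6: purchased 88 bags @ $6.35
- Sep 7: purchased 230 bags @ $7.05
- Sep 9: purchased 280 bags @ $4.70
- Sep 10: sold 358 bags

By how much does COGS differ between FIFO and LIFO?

$647.10

FIFO COGS: 290 @ $7.40 + 48 @ $5.00 + 20 @ $6.35 = $2,513.00
LIFO COGS: 280 @ $4.70 + 78 @ $7.05 = $1,865.90
Difference = |$2,513.00 − $1,865.90| = $647.10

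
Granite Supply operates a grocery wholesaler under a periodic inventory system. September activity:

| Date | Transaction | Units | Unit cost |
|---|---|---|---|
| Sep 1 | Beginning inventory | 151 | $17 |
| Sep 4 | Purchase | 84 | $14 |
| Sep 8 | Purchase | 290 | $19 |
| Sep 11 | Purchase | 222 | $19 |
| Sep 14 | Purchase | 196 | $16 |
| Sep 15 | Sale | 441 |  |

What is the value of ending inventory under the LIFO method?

Sep 15, 441 sold [LIFO — newest first]: 196 @ $16 + 222 @ $19 + 23 @ $19 = $7,791
Ending inventory: 151 @ $17 + 84 @ $14 + 267 @ $19 = $8,816

Ending inventory = $8,816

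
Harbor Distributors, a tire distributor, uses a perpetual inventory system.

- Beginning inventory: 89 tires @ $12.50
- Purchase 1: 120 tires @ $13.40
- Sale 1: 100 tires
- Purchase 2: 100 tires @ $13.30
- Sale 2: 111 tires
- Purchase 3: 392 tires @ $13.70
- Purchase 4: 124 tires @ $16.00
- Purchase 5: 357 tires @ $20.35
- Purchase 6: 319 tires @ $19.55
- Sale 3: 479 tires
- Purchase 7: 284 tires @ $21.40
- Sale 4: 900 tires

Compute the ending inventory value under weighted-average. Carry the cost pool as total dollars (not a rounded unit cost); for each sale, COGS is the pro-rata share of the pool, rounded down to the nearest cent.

After Beginning: 89 on hand, pool $1,112.50 (≈ $12.5000 each)
After Purchase 1: 209 on hand, pool $2,720.50 (≈ $13.0167 each)
Sale 1, sell 100: 100/209 × $2,720.50 → $1,301.67
After Purchase 2: 209 on hand, pool $2,748.83 (≈ $13.1523 each)
Sale 2, sell 111: 111/209 × $2,748.83 → $1,459.90
After Purchase 3: 490 on hand, pool $6,659.33 (≈ $13.5905 each)
After Purchase 4: 614 on hand, pool $8,643.33 (≈ $14.0771 each)
After Purchase 5: 971 on hand, pool $15,908.28 (≈ $16.3834 each)
After Purchase 6: 1290 on hand, pool $22,144.73 (≈ $17.1665 each)
Sale 3, sell 479: 479/1290 × $22,144.73 → $8,222.73
After Purchase 7: 1095 on hand, pool $19,999.60 (≈ $18.2645 each)
Sale 4, sell 900: 900/1095 × $19,999.60 → $16,438.02
Total COGS = $1,301.67 + $1,459.90 + $8,222.73 + $16,438.02 = $27,422.32
Ending inventory (cost pool remaining) = $3,561.58

Ending inventory = $3,561.58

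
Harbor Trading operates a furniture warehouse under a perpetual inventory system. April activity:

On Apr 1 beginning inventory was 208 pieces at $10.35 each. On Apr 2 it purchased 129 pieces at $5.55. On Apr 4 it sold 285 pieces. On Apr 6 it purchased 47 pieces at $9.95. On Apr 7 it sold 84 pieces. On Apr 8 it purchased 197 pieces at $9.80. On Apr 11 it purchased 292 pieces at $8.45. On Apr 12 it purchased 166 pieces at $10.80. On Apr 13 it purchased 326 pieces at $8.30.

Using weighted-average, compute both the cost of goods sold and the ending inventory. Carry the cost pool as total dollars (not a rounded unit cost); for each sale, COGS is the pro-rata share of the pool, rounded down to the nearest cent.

After Apr 1: 208 on hand, pool $2,152.80 (≈ $10.3500 each)
After Apr 2: 337 on hand, pool $2,868.75 (≈ $8.5126 each)
Apr 4, sell 285: 285/337 × $2,868.75 → $2,426.09
After Apr 6: 99 on hand, pool $910.31 (≈ $9.1951 each)
Apr 7, sell 84: 84/99 × $910.31 → $772.38
After Apr 8: 212 on hand, pool $2,068.53 (≈ $9.7572 each)
After Apr 11: 504 on hand, pool $4,535.93 (≈ $8.9999 each)
After Apr 12: 670 on hand, pool $6,328.73 (≈ $9.4459 each)
After Apr 13: 996 on hand, pool $9,034.53 (≈ $9.0708 each)
Total COGS = $2,426.09 + $772.38 = $3,198.47
Ending inventory (cost pool remaining) = $9,034.53

COGS = $3,198.47; ending inventory = $9,034.53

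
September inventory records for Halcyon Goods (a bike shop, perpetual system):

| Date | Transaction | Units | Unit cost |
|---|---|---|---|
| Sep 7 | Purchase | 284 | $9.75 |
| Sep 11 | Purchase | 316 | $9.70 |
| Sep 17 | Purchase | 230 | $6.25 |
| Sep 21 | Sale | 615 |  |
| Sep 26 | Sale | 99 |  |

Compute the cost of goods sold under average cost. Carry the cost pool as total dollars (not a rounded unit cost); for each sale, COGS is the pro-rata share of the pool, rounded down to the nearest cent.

After Sep 7: 284 on hand, pool $2,769.00 (≈ $9.7500 each)
After Sep 11: 600 on hand, pool $5,834.20 (≈ $9.7237 each)
After Sep 17: 830 on hand, pool $7,271.70 (≈ $8.7611 each)
Sep 21, sell 615: 615/830 × $7,271.70 → $5,388.06
Sep 26, sell 99: 99/215 × $1,883.64 → $867.35
Total COGS = $5,388.06 + $867.35 = $6,255.41
Ending inventory (cost pool remaining) = $1,016.29

COGS = $6,255.41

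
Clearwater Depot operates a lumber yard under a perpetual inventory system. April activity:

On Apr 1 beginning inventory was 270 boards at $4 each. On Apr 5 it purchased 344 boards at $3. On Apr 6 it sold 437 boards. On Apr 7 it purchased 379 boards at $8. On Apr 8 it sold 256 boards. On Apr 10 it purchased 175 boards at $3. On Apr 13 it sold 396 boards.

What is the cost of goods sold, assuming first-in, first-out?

Apr 6, 437 sold [FIFO — oldest first]: 270 @ $4 + 167 @ $3 = $1,581
Apr 8, 256 sold [FIFO — oldest first]: 177 @ $3 + 79 @ $8 = $1,163
Apr 13, 396 sold [FIFO — oldest first]: 300 @ $8 + 96 @ $3 = $2,688
Total COGS = $1,581 + $1,163 + $2,688 = $5,432
Ending inventory: 79 @ $3 = $237
Check: goods available $5,669 = COGS $5,432 + ending $237

COGS = $5,432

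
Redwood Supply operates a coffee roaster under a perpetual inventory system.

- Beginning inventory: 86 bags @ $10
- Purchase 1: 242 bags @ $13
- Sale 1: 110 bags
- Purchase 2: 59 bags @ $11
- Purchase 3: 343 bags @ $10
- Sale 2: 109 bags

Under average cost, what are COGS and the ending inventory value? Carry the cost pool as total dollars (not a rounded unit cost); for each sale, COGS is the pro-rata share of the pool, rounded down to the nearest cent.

After Beginning: 86 on hand, pool $860.00 (≈ $10.0000 each)
After Purchase 1: 328 on hand, pool $4,006.00 (≈ $12.2134 each)
Sale 1, sell 110: 110/328 × $4,006.00 → $1,343.47
After Purchase 2: 277 on hand, pool $3,311.53 (≈ $11.9550 each)
After Purchase 3: 620 on hand, pool $6,741.53 (≈ $10.8734 each)
Sale 2, sell 109: 109/620 × $6,741.53 → $1,185.20
Total COGS = $1,343.47 + $1,185.20 = $2,528.67
Ending inventory (cost pool remaining) = $5,556.33

COGS = $2,528.67; ending inventory = $5,556.33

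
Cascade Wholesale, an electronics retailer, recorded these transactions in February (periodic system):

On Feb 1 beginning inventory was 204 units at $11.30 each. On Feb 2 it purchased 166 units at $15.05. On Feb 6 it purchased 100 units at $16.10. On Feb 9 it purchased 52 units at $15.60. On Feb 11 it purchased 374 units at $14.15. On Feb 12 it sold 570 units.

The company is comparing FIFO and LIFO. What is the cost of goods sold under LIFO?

COGS = $8,375.50

FIFO COGS: 204 @ $11.30 + 166 @ $15.05 + 100 @ $16.10 + 52 @ $15.60 + 48 @ $14.15 = $7,903.90
LIFO COGS: 374 @ $14.15 + 52 @ $15.60 + 100 @ $16.10 + 44 @ $15.05 = $8,375.50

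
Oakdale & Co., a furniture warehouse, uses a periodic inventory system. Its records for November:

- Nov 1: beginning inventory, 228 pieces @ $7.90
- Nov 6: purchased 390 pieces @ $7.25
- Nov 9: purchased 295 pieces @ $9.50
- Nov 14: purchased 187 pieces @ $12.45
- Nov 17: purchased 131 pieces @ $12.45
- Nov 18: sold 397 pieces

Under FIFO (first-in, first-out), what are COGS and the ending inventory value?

COGS = $3,026.45; ending inventory = $8,363.85

Nov 18, 397 sold [FIFO — oldest first]: 228 @ $7.90 + 169 @ $7.25 = $3,026.45
Ending inventory: 221 @ $7.25 + 295 @ $9.50 + 187 @ $12.45 + 131 @ $12.45 = $8,363.85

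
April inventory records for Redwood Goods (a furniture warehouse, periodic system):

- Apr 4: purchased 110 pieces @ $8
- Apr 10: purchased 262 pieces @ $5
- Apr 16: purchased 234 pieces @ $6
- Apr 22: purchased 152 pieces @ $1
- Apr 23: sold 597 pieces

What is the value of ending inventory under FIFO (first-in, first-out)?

Apr 23, 597 sold [FIFO — oldest first]: 110 @ $8 + 262 @ $5 + 225 @ $6 = $3,540
Ending inventory: 9 @ $6 + 152 @ $1 = $206

Ending inventory = $206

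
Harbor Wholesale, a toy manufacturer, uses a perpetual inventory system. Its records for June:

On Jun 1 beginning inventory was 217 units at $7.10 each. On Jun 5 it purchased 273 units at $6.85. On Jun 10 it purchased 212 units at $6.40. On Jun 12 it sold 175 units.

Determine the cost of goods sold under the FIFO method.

Jun 12, 175 sold [FIFO — oldest first]: 175 @ $7.10 = $1,242.50
Ending inventory: 42 @ $7.10 + 273 @ $6.85 + 212 @ $6.40 = $3,525.05

COGS = $1,242.50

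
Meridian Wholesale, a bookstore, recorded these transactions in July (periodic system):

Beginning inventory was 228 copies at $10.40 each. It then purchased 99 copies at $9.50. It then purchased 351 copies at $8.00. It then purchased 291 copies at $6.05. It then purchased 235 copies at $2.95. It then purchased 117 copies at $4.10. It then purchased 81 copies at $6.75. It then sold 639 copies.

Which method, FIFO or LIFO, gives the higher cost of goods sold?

FIFO

FIFO COGS: 228 @ $10.40 + 99 @ $9.50 + 312 @ $8.00 = $5,807.70
LIFO COGS: 81 @ $6.75 + 117 @ $4.10 + 235 @ $2.95 + 206 @ $6.05 = $2,966.00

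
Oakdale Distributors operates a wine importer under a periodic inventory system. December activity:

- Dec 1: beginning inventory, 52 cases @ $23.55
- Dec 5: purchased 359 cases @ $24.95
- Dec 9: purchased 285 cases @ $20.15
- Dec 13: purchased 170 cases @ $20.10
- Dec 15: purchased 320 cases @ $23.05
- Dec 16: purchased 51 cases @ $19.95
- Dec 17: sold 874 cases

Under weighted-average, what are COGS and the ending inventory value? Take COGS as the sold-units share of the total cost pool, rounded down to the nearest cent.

COGS = $19,596.00; ending inventory = $8,138.85

Dec 17, sell 874: 874/1237 × $27,734.85 → $19,596.00
Ending inventory (cost pool remaining) = $8,138.85
Check: goods available $27,734.85 = COGS $19,596.00 + ending $8,138.85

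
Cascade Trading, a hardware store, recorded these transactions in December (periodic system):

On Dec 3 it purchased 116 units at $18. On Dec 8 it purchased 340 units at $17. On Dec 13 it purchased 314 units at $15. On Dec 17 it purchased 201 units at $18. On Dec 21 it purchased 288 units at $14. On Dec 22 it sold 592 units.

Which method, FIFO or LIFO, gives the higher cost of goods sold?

FIFO COGS: 116 @ $18 + 340 @ $17 + 136 @ $15 = $9,908
LIFO COGS: 288 @ $14 + 201 @ $18 + 103 @ $15 = $9,195

FIFO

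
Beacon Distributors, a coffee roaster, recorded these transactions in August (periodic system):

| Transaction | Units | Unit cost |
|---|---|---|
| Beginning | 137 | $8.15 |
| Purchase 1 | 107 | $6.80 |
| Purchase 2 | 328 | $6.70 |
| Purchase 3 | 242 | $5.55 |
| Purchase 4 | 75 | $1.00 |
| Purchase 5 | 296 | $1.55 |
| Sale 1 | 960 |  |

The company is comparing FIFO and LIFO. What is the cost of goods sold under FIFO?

FIFO COGS: 137 @ $8.15 + 107 @ $6.80 + 328 @ $6.70 + 242 @ $5.55 + 75 @ $1.00 + 71 @ $1.55 = $5,569.90
LIFO COGS: 296 @ $1.55 + 75 @ $1.00 + 242 @ $5.55 + 328 @ $6.70 + 19 @ $6.80 = $4,203.70

COGS = $5,569.90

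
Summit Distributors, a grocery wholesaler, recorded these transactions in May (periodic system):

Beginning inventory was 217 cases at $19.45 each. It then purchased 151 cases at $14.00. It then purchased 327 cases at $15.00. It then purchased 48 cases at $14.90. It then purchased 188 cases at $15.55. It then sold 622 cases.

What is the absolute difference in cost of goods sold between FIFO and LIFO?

$775.05

FIFO COGS: 217 @ $19.45 + 151 @ $14.00 + 254 @ $15.00 = $10,144.65
LIFO COGS: 188 @ $15.55 + 48 @ $14.90 + 327 @ $15.00 + 59 @ $14.00 = $9,369.60
Difference = |$10,144.65 − $9,369.60| = $775.05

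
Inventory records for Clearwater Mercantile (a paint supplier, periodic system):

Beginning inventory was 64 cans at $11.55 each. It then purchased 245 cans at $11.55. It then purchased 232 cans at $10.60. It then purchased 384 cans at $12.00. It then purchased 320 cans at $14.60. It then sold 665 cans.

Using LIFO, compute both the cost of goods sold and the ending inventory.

COGS = $8,812.00; ending inventory = $6,496.15

Sale 1 (665) [LIFO — newest first]: 320 @ $14.60 + 345 @ $12.00 = $8,812.00
Ending inventory: 64 @ $11.55 + 245 @ $11.55 + 232 @ $10.60 + 39 @ $12.00 = $6,496.15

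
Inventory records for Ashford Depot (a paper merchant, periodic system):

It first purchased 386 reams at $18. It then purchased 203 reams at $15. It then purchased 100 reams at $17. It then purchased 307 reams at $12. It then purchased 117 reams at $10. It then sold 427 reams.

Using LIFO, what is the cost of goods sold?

COGS = $4,905

Sale 1 (427) [LIFO — newest first]: 117 @ $10 + 307 @ $12 + 3 @ $17 = $4,905
Ending inventory: 386 @ $18 + 203 @ $15 + 97 @ $17 = $11,642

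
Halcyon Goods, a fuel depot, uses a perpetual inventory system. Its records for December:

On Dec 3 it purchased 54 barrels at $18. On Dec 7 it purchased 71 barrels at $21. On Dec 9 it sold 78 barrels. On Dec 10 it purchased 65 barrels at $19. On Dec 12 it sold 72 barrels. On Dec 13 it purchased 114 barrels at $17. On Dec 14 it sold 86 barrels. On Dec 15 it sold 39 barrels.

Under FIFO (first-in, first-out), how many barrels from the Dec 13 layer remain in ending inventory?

Dec 9, 78 sold [FIFO — oldest first]: 54 @ $18 + 24 @ $21 = $1,476
Dec 12, 72 sold [FIFO — oldest first]: 47 @ $21 + 25 @ $19 = $1,462
Dec 14, 86 sold [FIFO — oldest first]: 40 @ $19 + 46 @ $17 = $1,542
Dec 15, 39 sold [FIFO — oldest first]: 39 @ $17 = $663
Total COGS = $1,476 + $1,462 + $1,542 + $663 = $5,143
Ending inventory: 29 @ $17 = $493

29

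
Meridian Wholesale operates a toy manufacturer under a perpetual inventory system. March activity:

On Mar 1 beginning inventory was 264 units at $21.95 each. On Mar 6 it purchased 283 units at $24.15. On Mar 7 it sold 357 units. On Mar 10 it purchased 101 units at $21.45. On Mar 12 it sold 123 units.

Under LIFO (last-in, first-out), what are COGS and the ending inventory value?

COGS = $11,108.10; ending inventory = $3,687.60

Mar 7, 357 sold [LIFO — newest first]: 283 @ $24.15 + 74 @ $21.95 = $8,458.75
Mar 12, 123 sold [LIFO — newest first]: 101 @ $21.45 + 22 @ $21.95 = $2,649.35
Total COGS = $8,458.75 + $2,649.35 = $11,108.10
Ending inventory: 168 @ $21.95 = $3,687.60
Check: goods available $14,795.70 = COGS $11,108.10 + ending $3,687.60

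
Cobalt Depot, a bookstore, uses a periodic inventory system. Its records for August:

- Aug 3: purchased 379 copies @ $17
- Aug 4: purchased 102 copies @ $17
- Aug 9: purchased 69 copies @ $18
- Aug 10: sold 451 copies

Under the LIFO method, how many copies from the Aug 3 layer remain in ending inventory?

Aug 10, 451 sold [LIFO — newest first]: 69 @ $18 + 102 @ $17 + 280 @ $17 = $7,736
Ending inventory: 99 @ $17 = $1,683

99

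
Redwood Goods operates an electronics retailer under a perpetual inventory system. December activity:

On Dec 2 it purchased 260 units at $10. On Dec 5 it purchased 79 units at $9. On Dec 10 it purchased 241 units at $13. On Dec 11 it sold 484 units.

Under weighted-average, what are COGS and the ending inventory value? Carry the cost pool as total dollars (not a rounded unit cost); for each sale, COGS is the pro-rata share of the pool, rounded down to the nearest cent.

COGS = $5,377.40; ending inventory = $1,066.60

After Dec 2: 260 on hand, pool $2,600.00 (≈ $10.0000 each)
After Dec 5: 339 on hand, pool $3,311.00 (≈ $9.7670 each)
After Dec 10: 580 on hand, pool $6,444.00 (≈ $11.1103 each)
Dec 11, sell 484: 484/580 × $6,444.00 → $5,377.40
Ending inventory (cost pool remaining) = $1,066.60
Check: goods available $6,444.00 = COGS $5,377.40 + ending $1,066.60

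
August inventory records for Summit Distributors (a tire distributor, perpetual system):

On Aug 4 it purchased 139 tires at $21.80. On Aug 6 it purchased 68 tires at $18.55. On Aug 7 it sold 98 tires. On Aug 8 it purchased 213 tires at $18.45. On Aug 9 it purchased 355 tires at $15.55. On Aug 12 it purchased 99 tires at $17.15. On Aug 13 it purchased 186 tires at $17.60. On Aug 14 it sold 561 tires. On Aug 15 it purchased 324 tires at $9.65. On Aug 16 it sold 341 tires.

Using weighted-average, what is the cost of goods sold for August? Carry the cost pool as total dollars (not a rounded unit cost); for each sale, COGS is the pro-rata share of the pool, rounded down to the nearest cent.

After Aug 4: 139 on hand, pool $3,030.20 (≈ $21.8000 each)
After Aug 6: 207 on hand, pool $4,291.60 (≈ $20.7324 each)
Aug 7, sell 98: 98/207 × $4,291.60 → $2,031.77
After Aug 8: 322 on hand, pool $6,189.68 (≈ $19.2226 each)
After Aug 9: 677 on hand, pool $11,709.93 (≈ $17.2968 each)
After Aug 12: 776 on hand, pool $13,407.78 (≈ $17.2781 each)
After Aug 13: 962 on hand, pool $16,681.38 (≈ $17.3403 each)
Aug 14, sell 561: 561/962 × $16,681.38 → $9,727.91
After Aug 15: 725 on hand, pool $10,080.07 (≈ $13.9035 each)
Aug 16, sell 341: 341/725 × $10,080.07 → $4,741.10
Total COGS = $2,031.77 + $9,727.91 + $4,741.10 = $16,500.78
Ending inventory (cost pool remaining) = $5,338.97
Check: goods available $21,839.75 = COGS $16,500.78 + ending $5,338.97

COGS = $16,500.78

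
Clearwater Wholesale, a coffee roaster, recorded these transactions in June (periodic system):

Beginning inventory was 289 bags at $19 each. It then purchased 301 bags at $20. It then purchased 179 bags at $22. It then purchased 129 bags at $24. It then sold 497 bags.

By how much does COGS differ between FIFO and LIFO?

FIFO COGS: 289 @ $19 + 208 @ $20 = $9,651
LIFO COGS: 129 @ $24 + 179 @ $22 + 189 @ $20 = $10,814
Difference = |$9,651 − $10,814| = $1,163

$1,163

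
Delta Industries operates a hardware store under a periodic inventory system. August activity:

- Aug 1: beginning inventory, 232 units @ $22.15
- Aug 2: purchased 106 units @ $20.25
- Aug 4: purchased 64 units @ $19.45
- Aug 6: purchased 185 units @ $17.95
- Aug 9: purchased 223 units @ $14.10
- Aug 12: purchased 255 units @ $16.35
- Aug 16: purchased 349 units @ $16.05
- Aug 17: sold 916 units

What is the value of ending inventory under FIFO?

Aug 17, 916 sold [FIFO — oldest first]: 232 @ $22.15 + 106 @ $20.25 + 64 @ $19.45 + 185 @ $17.95 + 223 @ $14.10 + 106 @ $16.35 = $16,728.25
Ending inventory: 149 @ $16.35 + 349 @ $16.05 = $8,037.60

Ending inventory = $8,037.60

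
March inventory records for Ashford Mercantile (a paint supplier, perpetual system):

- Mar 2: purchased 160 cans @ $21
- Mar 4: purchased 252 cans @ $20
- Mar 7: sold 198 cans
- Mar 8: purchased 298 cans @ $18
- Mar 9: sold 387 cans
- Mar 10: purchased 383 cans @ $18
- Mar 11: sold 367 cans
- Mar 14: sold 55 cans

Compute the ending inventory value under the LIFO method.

Ending inventory = $1,806

Mar 7, 198 sold [LIFO — newest first]: 198 @ $20 = $3,960
Mar 9, 387 sold [LIFO — newest first]: 298 @ $18 + 54 @ $20 + 35 @ $21 = $7,179
Mar 11, 367 sold [LIFO — newest first]: 367 @ $18 = $6,606
Mar 14, 55 sold [LIFO — newest first]: 16 @ $18 + 39 @ $21 = $1,107
Total COGS = $3,960 + $7,179 + $6,606 + $1,107 = $18,852
Ending inventory: 86 @ $21 = $1,806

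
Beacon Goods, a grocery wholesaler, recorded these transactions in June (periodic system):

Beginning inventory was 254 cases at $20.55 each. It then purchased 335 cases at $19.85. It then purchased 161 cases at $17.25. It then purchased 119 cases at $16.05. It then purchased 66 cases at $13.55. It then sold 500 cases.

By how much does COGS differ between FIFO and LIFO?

$1,464.40

FIFO COGS: 254 @ $20.55 + 246 @ $19.85 = $10,102.80
LIFO COGS: 66 @ $13.55 + 119 @ $16.05 + 161 @ $17.25 + 154 @ $19.85 = $8,638.40
Difference = |$10,102.80 − $8,638.40| = $1,464.40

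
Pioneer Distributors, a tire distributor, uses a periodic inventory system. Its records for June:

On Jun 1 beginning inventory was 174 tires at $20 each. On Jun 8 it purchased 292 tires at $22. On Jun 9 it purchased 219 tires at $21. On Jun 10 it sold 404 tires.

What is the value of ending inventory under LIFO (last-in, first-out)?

Jun 10, 404 sold [LIFO — newest first]: 219 @ $21 + 185 @ $22 = $8,669
Ending inventory: 174 @ $20 + 107 @ $22 = $5,834

Ending inventory = $5,834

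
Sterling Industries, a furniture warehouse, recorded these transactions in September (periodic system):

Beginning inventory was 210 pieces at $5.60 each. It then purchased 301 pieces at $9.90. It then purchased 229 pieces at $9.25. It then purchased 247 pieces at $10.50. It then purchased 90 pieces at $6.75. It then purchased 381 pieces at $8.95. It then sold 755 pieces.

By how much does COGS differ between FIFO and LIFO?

$521.55

FIFO COGS: 210 @ $5.60 + 301 @ $9.90 + 229 @ $9.25 + 15 @ $10.50 = $6,431.65
LIFO COGS: 381 @ $8.95 + 90 @ $6.75 + 247 @ $10.50 + 37 @ $9.25 = $6,953.20
Difference = |$6,431.65 − $6,953.20| = $521.55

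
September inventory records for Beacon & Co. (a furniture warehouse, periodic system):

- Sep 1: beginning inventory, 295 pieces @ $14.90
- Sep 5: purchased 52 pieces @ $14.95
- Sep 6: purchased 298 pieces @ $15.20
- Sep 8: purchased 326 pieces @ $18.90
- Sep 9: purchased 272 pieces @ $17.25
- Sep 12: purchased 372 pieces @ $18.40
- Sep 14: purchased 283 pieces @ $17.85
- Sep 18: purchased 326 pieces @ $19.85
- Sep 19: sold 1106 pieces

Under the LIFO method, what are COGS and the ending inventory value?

Sep 19, 1106 sold [LIFO — newest first]: 326 @ $19.85 + 283 @ $17.85 + 372 @ $18.40 + 125 @ $17.25 = $20,523.70
Ending inventory: 295 @ $14.90 + 52 @ $14.95 + 298 @ $15.20 + 326 @ $18.90 + 147 @ $17.25 = $18,399.65
Check: goods available $38,923.35 = COGS $20,523.70 + ending $18,399.65

COGS = $20,523.70; ending inventory = $18,399.65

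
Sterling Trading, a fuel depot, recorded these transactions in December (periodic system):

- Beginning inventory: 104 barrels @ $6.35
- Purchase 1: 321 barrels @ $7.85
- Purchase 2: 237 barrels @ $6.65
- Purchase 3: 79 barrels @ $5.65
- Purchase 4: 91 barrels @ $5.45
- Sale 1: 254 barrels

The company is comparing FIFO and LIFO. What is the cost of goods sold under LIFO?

COGS = $1,500.90

FIFO COGS: 104 @ $6.35 + 150 @ $7.85 = $1,837.90
LIFO COGS: 91 @ $5.45 + 79 @ $5.65 + 84 @ $6.65 = $1,500.90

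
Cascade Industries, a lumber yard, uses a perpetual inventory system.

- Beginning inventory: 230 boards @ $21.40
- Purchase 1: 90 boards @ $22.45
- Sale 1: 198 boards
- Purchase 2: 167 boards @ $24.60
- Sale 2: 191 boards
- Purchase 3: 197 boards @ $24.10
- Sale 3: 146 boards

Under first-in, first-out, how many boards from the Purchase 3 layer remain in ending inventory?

149

Sale 1 (198) [FIFO — oldest first]: 198 @ $21.40 = $4,237.20
Sale 2 (191) [FIFO — oldest first]: 32 @ $21.40 + 90 @ $22.45 + 69 @ $24.60 = $4,402.70
Sale 3 (146) [FIFO — oldest first]: 98 @ $24.60 + 48 @ $24.10 = $3,567.60
Total COGS = $4,237.20 + $4,402.70 + $3,567.60 = $12,207.50
Ending inventory: 149 @ $24.10 = $3,590.90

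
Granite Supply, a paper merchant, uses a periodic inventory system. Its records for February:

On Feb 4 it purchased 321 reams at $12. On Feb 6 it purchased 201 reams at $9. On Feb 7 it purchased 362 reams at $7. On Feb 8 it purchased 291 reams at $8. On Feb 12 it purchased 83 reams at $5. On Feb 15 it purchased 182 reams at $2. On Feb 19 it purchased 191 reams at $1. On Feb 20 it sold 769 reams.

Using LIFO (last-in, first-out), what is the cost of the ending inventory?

Ending inventory = $8,041

Feb 20, 769 sold [LIFO — newest first]: 191 @ $1 + 182 @ $2 + 83 @ $5 + 291 @ $8 + 22 @ $7 = $3,452
Ending inventory: 321 @ $12 + 201 @ $9 + 340 @ $7 = $8,041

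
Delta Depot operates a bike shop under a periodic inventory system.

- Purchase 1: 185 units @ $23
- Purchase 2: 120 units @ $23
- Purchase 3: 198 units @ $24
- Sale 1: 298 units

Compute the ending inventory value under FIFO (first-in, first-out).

Ending inventory = $4,913

Sale 1 (298) [FIFO — oldest first]: 185 @ $23 + 113 @ $23 = $6,854
Ending inventory: 7 @ $23 + 198 @ $24 = $4,913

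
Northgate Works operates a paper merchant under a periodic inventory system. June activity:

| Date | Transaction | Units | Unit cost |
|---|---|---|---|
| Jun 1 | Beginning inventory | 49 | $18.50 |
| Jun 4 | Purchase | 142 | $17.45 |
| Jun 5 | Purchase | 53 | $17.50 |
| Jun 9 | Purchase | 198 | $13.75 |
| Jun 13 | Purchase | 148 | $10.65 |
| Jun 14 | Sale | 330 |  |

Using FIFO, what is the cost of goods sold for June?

Jun 14, 330 sold [FIFO — oldest first]: 49 @ $18.50 + 142 @ $17.45 + 53 @ $17.50 + 86 @ $13.75 = $5,494.40
Ending inventory: 112 @ $13.75 + 148 @ $10.65 = $3,116.20

COGS = $5,494.40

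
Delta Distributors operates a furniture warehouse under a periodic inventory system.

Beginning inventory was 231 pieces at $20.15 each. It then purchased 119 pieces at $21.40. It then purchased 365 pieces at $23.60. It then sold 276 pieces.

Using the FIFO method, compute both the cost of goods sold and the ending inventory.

COGS = $5,617.65; ending inventory = $10,197.60

Sale 1 (276) [FIFO — oldest first]: 231 @ $20.15 + 45 @ $21.40 = $5,617.65
Ending inventory: 74 @ $21.40 + 365 @ $23.60 = $10,197.60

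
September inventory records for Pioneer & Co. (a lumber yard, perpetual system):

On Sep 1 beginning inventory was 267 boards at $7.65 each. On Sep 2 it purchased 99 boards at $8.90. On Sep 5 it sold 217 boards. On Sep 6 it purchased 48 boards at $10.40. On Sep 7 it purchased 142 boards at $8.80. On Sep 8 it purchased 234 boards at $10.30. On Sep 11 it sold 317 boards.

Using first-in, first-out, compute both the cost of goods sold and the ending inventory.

COGS = $4,478.85; ending inventory = $2,603.80

Sep 5, 217 sold [FIFO — oldest first]: 217 @ $7.65 = $1,660.05
Sep 11, 317 sold [FIFO — oldest first]: 50 @ $7.65 + 99 @ $8.90 + 48 @ $10.40 + 120 @ $8.80 = $2,818.80
Total COGS = $1,660.05 + $2,818.80 = $4,478.85
Ending inventory: 22 @ $8.80 + 234 @ $10.30 = $2,603.80
Check: goods available $7,082.65 = COGS $4,478.85 + ending $2,603.80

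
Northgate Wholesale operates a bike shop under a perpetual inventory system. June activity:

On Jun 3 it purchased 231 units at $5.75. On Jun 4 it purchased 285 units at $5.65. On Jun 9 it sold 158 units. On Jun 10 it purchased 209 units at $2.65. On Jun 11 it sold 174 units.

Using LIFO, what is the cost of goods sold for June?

Jun 9, 158 sold [LIFO — newest first]: 158 @ $5.65 = $892.70
Jun 11, 174 sold [LIFO — newest first]: 174 @ $2.65 = $461.10
Total COGS = $892.70 + $461.10 = $1,353.80
Ending inventory: 231 @ $5.75 + 127 @ $5.65 + 35 @ $2.65 = $2,138.55

COGS = $1,353.80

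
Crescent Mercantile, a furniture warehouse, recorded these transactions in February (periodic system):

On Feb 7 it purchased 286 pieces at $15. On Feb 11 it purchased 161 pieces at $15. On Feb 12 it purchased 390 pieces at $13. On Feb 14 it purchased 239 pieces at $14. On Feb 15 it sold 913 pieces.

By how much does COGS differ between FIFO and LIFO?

$163

FIFO COGS: 286 @ $15 + 161 @ $15 + 390 @ $13 + 76 @ $14 = $12,839
LIFO COGS: 239 @ $14 + 390 @ $13 + 161 @ $15 + 123 @ $15 = $12,676
Difference = |$12,839 − $12,676| = $163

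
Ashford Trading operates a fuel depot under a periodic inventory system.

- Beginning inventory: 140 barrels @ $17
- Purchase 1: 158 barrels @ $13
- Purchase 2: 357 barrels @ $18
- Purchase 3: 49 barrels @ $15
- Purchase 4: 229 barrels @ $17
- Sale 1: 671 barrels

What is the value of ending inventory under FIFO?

Ending inventory = $4,388

Sale 1 (671) [FIFO — oldest first]: 140 @ $17 + 158 @ $13 + 357 @ $18 + 16 @ $15 = $11,100
Ending inventory: 33 @ $15 + 229 @ $17 = $4,388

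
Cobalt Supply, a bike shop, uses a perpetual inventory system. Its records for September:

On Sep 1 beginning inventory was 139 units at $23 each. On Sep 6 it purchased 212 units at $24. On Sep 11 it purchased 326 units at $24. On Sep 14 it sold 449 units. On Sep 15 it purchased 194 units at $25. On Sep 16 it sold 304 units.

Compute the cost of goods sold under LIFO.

Sep 14, 449 sold [LIFO — newest first]: 326 @ $24 + 123 @ $24 = $10,776
Sep 16, 304 sold [LIFO — newest first]: 194 @ $25 + 89 @ $24 + 21 @ $23 = $7,469
Total COGS = $10,776 + $7,469 = $18,245
Ending inventory: 118 @ $23 = $2,714

COGS = $18,245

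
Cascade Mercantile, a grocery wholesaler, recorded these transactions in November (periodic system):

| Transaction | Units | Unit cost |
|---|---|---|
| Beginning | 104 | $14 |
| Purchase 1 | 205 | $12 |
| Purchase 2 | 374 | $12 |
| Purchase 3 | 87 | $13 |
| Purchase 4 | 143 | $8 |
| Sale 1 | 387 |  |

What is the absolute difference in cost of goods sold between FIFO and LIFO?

FIFO COGS: 104 @ $14 + 205 @ $12 + 78 @ $12 = $4,852
LIFO COGS: 143 @ $8 + 87 @ $13 + 157 @ $12 = $4,159
Difference = |$4,852 − $4,159| = $693

$693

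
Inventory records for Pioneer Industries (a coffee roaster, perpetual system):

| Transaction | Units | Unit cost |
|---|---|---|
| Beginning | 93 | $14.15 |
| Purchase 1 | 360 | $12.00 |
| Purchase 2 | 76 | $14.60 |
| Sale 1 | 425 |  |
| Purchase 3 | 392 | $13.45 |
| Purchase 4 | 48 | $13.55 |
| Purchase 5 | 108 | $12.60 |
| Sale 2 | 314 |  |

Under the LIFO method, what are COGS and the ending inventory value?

Sale 1 (425) [LIFO — newest first]: 76 @ $14.60 + 349 @ $12.00 = $5,297.60
Sale 2 (314) [LIFO — newest first]: 108 @ $12.60 + 48 @ $13.55 + 158 @ $13.45 = $4,136.30
Total COGS = $5,297.60 + $4,136.30 = $9,433.90
Ending inventory: 93 @ $14.15 + 11 @ $12.00 + 234 @ $13.45 = $4,595.25
Check: goods available $14,029.15 = COGS $9,433.90 + ending $4,595.25

COGS = $9,433.90; ending inventory = $4,595.25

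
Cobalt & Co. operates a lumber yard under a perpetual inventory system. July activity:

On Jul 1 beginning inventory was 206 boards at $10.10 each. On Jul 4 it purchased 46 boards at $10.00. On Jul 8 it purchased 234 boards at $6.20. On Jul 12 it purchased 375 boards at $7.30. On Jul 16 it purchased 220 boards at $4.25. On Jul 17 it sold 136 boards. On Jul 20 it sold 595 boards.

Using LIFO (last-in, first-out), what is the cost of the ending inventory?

Jul 17, 136 sold [LIFO — newest first]: 136 @ $4.25 = $578.00
Jul 20, 595 sold [LIFO — newest first]: 84 @ $4.25 + 375 @ $7.30 + 136 @ $6.20 = $3,937.70
Total COGS = $578.00 + $3,937.70 = $4,515.70
Ending inventory: 206 @ $10.10 + 46 @ $10.00 + 98 @ $6.20 = $3,148.20
Check: goods available $7,663.90 = COGS $4,515.70 + ending $3,148.20

Ending inventory = $3,148.20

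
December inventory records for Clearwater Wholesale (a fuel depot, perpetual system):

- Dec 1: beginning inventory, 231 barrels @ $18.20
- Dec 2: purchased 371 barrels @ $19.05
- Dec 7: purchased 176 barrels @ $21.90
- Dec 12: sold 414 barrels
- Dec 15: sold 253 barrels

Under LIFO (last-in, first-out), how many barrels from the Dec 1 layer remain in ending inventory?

Dec 12, 414 sold [LIFO — newest first]: 176 @ $21.90 + 238 @ $19.05 = $8,388.30
Dec 15, 253 sold [LIFO — newest first]: 133 @ $19.05 + 120 @ $18.20 = $4,717.65
Total COGS = $8,388.30 + $4,717.65 = $13,105.95
Ending inventory: 111 @ $18.20 = $2,020.20

111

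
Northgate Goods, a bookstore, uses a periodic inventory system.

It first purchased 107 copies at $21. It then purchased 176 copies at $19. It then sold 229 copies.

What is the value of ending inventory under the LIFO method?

Sale 1 (229) [LIFO — newest first]: 176 @ $19 + 53 @ $21 = $4,457
Ending inventory: 54 @ $21 = $1,134

Ending inventory = $1,134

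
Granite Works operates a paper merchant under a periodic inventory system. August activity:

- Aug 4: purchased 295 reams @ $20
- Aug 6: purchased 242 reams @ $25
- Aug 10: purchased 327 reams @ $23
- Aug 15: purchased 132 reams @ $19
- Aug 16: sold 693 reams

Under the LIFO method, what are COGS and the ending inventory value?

Aug 16, 693 sold [LIFO — newest first]: 132 @ $19 + 327 @ $23 + 234 @ $25 = $15,879
Ending inventory: 295 @ $20 + 8 @ $25 = $6,100
Check: goods available $21,979 = COGS $15,879 + ending $6,100

COGS = $15,879; ending inventory = $6,100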